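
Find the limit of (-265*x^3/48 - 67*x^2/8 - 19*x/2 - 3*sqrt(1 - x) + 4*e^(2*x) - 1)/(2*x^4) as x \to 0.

Substitution gives 0/0; apply L'Hôpital's rule 4 times.
After differentiating numerator and denominator 4 times the quotient is (64*e^(2*x) + 45/(16*(1 - x)^(7/2)))/(48); at x = 0 this is 1069/768.

1069/768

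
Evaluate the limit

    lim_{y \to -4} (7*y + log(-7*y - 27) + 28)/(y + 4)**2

-49/2

Direct substitution gives 0/0.
Apply L'Hôpital: lim (7 - 7/(-7*y - 27))/(2*y + 8), still 0/0.
After 2 applications of L'Hôpital's rule the quotient is (-49/(-7*y - 27)^2)/(2); substituting y = -4 gives -49/2.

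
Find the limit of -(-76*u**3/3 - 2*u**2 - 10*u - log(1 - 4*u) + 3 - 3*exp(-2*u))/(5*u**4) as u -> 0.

Substitution gives 0/0; apply L'Hôpital's rule 4 times.
After differentiating numerator and denominator 4 times the quotient is (-48*e^(-2*u) + 1536/(4*u - 1)^4)/(-120); at u = 0 this is -62/5.

-62/5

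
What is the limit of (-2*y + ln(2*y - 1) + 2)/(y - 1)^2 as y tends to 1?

-2

Direct substitution gives 0/0.
Apply L'Hôpital: lim (-2 + 2/(2*y - 1))/(2*y - 2), still 0/0.
After 2 applications of L'Hôpital's rule the quotient is (-4/(2*y - 1)^2)/(2); substituting y = 1 gives -2.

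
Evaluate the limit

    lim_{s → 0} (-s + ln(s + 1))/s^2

-1/2

Direct substitution gives 0/0.
Apply L'Hôpital: lim (-1 + 1/(s + 1))/(2*s), still 0/0.
After 2 applications of L'Hôpital's rule the quotient is (-1/(s + 1)^2)/(2); substituting s = 0 gives -1/2.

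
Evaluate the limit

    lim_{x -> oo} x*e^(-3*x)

Write as x^1/e^{3x}, an ∞/∞ form.
Exponential growth dominates any polynomial, so repeated L'Hôpital (or the standard result) gives 0.

0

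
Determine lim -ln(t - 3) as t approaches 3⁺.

∞

As t → 3⁺, t - 3 → 0⁺ and ln(t - 3) → −∞.
Multiplying by -1 gives ∞.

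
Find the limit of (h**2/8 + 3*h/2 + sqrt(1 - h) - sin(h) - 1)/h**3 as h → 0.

Substitution gives 0/0 (the numerator vanishes to order 3).
Expand each term to order h^3: the coefficient of h^3 in −sin(h) is 1/6 and in √(1 - h) is -1/16.
Lower-order terms cancel with the polynomial part, so the numerator is (5/48)·h^3 + o(h^3), and the limit is (5/48)/(1) = 5/48.

5/48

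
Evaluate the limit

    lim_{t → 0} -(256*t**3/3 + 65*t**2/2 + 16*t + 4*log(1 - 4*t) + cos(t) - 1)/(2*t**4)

6143/48

Substitution gives 0/0 (the numerator vanishes to order 4).
Expand each term to order t^4: the coefficient of t^4 in 4·ln(1 - 4t) is -256 and in cos(t) is 1/24.
Lower-order terms cancel with the polynomial part, so the numerator is (-6143/24)·t^4 + o(t^4), and the limit is (-6143/24)/(-2) = 6143/48.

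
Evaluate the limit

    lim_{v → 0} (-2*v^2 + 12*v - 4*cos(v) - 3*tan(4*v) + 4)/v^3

-64

Substitution gives 0/0; apply L'Hôpital's rule 3 times.
After differentiating numerator and denominator 3 times the quotient is (-4*sin(v) - 1152*tan(4*v)^4 - 1536*tan(4*v)^2 - 384)/(6); at v = 0 this is -64.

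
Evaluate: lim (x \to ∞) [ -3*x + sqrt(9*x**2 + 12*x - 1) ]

2

An ∞ − ∞ form. Rationalising with the conjugate, the difference becomes (12x - 1) / (√(9*x^2 + 12*x - 1) + 3x).
For large x the denominator behaves like 2·3x, so the quotient tends to 12/6 = 2.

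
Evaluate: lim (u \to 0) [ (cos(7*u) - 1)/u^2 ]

Direct substitution gives 0/0.
Apply L'Hôpital: lim (-7*sin(7*u))/(2*u), still 0/0.
After 2 applications of L'Hôpital's rule the quotient is (-49*cos(7*u))/(2); substituting u = 0 gives -49/2.

-49/2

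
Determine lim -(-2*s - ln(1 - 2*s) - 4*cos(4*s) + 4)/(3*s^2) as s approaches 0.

-34/3

Substitution gives 0/0 (the numerator vanishes to order 2).
Expand each term to order s^2: the coefficient of s^2 in -4·cos(4s) is 32 and in −ln(1 - 2s) is 2.
Lower-order terms cancel with the polynomial part, so the numerator is (34)·s^2 + o(s^2), and the limit is (34)/(-3) = -34/3.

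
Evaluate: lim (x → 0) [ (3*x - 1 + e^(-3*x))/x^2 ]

Direct substitution gives 0/0.
Apply L'Hôpital: lim (3 - 3*e^(-3*x))/(2*x), still 0/0.
After 2 applications of L'Hôpital's rule the quotient is (9*e^(-3*x))/(2); substituting x = 0 gives 9/2.

9/2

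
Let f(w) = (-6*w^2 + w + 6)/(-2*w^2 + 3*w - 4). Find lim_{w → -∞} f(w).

3

Numerator and denominator both have degree 2.
Dividing every term by w^2, all lower-order terms vanish and the limit is the ratio of leading coefficients, -6/(-2) = 3.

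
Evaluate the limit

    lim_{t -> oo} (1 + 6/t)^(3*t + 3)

Write it as [(1 + 6/t)^t]^(3) · (1 + 6/t)^(3). The bracketed term tends to e^(6) and the second factor to 1, so the limit is e^(18).

e^(18)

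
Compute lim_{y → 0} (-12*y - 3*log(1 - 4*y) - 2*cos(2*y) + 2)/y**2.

28

Substitution gives 0/0 (the numerator vanishes to order 2).
Expand each term to order y^2: the coefficient of y^2 in -2·cos(2y) is 4 and in -3·ln(1 - 4y) is 24.
Lower-order terms cancel with the polynomial part, so the numerator is (28)·y^2 + o(y^2), and the limit is (28)/(1) = 28.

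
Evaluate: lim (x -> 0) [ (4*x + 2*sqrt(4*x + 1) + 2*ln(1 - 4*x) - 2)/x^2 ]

Substitution gives 0/0 (the numerator vanishes to order 2).
Expand each term to order x^2: the coefficient of x^2 in 2·ln(1 - 4x) is -16 and in 2·√(1 + 4x) is -4.
Lower-order terms cancel with the polynomial part, so the numerator is (-20)·x^2 + o(x^2), and the limit is (-20)/(1) = -20.

-20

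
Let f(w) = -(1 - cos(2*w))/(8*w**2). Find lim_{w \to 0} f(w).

-1/4

Substitution gives 0/0.
Use (1 − cos u)/u² → 1/2 with u = 2w: the limit is 2²/(2·(-8)) = -1/4.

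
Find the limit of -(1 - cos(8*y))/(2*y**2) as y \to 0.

-16

Substitution gives 0/0.
Use (1 − cos u)/u² → 1/2 with u = 8y: the limit is 8²/(2·(-2)) = -16.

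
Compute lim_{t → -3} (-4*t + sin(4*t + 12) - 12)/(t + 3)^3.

Direct substitution gives 0/0.
Apply L'Hôpital: lim (4*cos(4*t + 12) - 4)/(3*(t + 3)^2), still 0/0.
Apply L'Hôpital: lim (-16*sin(4*t + 12))/(6*t + 18), still 0/0.
After 3 applications of L'Hôpital's rule the quotient is (-64*cos(4*t + 12))/(6); substituting t = -3 gives -32/3.

-32/3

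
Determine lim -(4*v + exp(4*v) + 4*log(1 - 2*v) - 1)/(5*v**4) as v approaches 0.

16/15

Substitution gives 0/0; apply L'Hôpital's rule 4 times.
After differentiating numerator and denominator 4 times the quotient is (256*e^(4*v) - 384/(2*v - 1)^4)/(-120); at v = 0 this is 16/15.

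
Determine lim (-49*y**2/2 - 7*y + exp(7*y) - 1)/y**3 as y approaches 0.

Direct substitution gives 0/0.
Apply L'Hôpital: lim (-49*y + 7*e^(7*y) - 7)/(3*y^2), still 0/0.
Apply L'Hôpital: lim (49*e^(7*y) - 49)/(6*y), still 0/0.
After 3 applications of L'Hôpital's rule the quotient is (343*e^(7*y))/(6); substituting y = 0 gives 343/6.

343/6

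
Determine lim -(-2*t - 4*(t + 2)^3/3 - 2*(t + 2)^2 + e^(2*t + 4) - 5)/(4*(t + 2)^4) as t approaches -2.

Direct substitution gives 0/0.
Apply L'Hôpital: lim (-4*t - 4*(t + 2)^2 + 2*e^(2*t + 4) - 10)/(-16*(t + 2)^3), still 0/0.
Apply L'Hôpital: lim (-8*t + 4*e^(2*t + 4) - 20)/(-48*(t + 2)^2), still 0/0.
Apply L'Hôpital: lim (8*e^(2*t + 4) - 8)/(-96*t - 192), still 0/0.
After 4 applications of L'Hôpital's rule the quotient is (16*e^(2*t + 4))/(-96); substituting t = -2 gives -1/6.

-1/6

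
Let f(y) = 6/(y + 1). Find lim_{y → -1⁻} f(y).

As y → -1⁻, (y + 1) → 0⁻, so (y + 1)^1 → 0⁻ and 6/(y + 1)^1 → -∞.

-∞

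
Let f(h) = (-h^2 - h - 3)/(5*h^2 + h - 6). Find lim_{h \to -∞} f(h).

Numerator and denominator both have degree 2.
Dividing every term by h^2, all lower-order terms vanish and the limit is the ratio of leading coefficients, -1/(5) = -1/5.

-1/5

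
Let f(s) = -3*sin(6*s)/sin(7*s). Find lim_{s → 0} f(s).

-18/7

Substitution gives 0/0.
Divide numerator and denominator by s: sin(6s)/s → 6 and sin(7s)/s → 7, so the limit is -3·6/7 = -18/7.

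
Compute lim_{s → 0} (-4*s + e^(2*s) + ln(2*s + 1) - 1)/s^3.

Substitution gives 0/0 (the numerator vanishes to order 3).
Expand each term to order s^3: the coefficient of s^3 in ln(1 + 2s) is 8/3 and in e^(2s) is 4/3.
Lower-order terms cancel with the polynomial part, so the numerator is (4)·s^3 + o(s^3), and the limit is (4)/(1) = 4.

4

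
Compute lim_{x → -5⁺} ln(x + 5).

As x → -5⁺, x + 5 → 0⁺ and ln(x + 5) → −∞.
Multiplying by 1 gives -∞.

-∞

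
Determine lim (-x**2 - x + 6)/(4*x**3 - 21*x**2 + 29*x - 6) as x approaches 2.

5/7

At x = 2 both the top and bottom vanish — a removable singularity. Factoring out (x - 2) from each leaves (-x - 3)/(4*x^2 - 13*x + 3), which at x = 2 equals 5/7.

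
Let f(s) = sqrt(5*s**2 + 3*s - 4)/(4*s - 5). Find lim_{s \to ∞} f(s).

√(5)/4

For large |s|, √(5*s^2 + 3*s - 4) ≈ √5·|s| and the denominator ≈ 4s.
Since s → +∞, |s| = s, giving √5/(4) = √(5)/4.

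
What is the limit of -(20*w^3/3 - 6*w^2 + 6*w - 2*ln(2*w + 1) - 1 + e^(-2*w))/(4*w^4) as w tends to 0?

-13/6

Substitution gives 0/0 (the numerator vanishes to order 4).
Expand each term to order w^4: the coefficient of w^4 in e^(-2w) is 2/3 and in -2·ln(1 + 2w) is 8.
Lower-order terms cancel with the polynomial part, so the numerator is (26/3)·w^4 + o(w^4), and the limit is (26/3)/(-4) = -13/6.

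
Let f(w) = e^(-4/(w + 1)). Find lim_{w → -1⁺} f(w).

As w → -1⁺, -4/(w + 1) → −∞, so e^(-4/(w + 1)) → 0.

0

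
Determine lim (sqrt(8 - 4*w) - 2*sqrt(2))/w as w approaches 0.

A 0/0 form; rationalise with √(8 - 4w) + √8. This collapses the numerator to -4w, leaving -4/(√(8 - 4w) + √8) → -4/(2√8) = -√(2)/2.

-√(2)/2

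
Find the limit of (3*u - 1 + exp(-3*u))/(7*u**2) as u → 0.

9/14

Direct substitution gives 0/0.
Apply L'Hôpital: lim (3 - 3*e^(-3*u))/(14*u), still 0/0.
After 2 applications of L'Hôpital's rule the quotient is (9*e^(-3*u))/(14); substituting u = 0 gives 9/14.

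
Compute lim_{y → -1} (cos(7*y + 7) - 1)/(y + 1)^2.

Direct substitution gives 0/0.
Apply L'Hôpital: lim (-7*sin(7*y + 7))/(2*y + 2), still 0/0.
After 2 applications of L'Hôpital's rule the quotient is (-49*cos(7*y + 7))/(2); substituting y = -1 gives -49/2.

-49/2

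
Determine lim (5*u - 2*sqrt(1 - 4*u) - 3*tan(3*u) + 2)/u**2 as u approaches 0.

Substitution gives 0/0 (the numerator vanishes to order 2).
Expand each term to order u^2: the coefficient of u^2 in -3·tan(3u) is 0 and in -2·√(1 - 4u) is 4.
Lower-order terms cancel with the polynomial part, so the numerator is (4)·u^2 + o(u^2), and the limit is (4)/(1) = 4.

4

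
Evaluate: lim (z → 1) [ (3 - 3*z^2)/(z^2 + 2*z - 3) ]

Direct substitution gives 0/0, so factor. Both numerator and denominator have (z - 1) as a factor.
After cancelling, the expression reduces to (-3*z - 3)/(z + 3).
Substituting z = 1 gives -3/2.

-3/2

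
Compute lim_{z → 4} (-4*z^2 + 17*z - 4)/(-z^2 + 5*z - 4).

5

Since z = 4 makes numerator and denominator zero, (z - 4) divides both.
Cancelling it gives (1 - 4*z)/(1 - z); now plug in z = 4 to get 5.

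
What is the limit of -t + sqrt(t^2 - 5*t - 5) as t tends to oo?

This has the form ∞ − ∞. Multiply and divide by the conjugate √(t^2 - 5*t - 5) + t.
That gives (-5t - 5) / (√(t^2 - 5*t - 5) + t).
Divide numerator and denominator by t: the limit is -5/(2·1) = -5/2.

-5/2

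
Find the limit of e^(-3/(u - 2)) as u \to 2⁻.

∞

As u → 2⁻, -3/(u - 2) → +∞, so e^(-3/(u - 2)) → ∞.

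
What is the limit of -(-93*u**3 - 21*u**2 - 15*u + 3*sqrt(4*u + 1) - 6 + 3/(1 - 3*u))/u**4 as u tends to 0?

Substitution gives 0/0; apply L'Hôpital's rule 4 times.
After differentiating numerator and denominator 4 times the quotient is (-720/(4*u + 1)^(7/2) - 5832/(3*u - 1)^5)/(-24); at u = 0 this is -213.

-213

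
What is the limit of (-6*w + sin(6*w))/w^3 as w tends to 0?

Direct substitution gives 0/0.
Apply L'Hôpital: lim (6*cos(6*w) - 6)/(3*w^2), still 0/0.
Apply L'Hôpital: lim (-36*sin(6*w))/(6*w), still 0/0.
After 3 applications of L'Hôpital's rule the quotient is (-216*cos(6*w))/(6); substituting w = 0 gives -36.

-36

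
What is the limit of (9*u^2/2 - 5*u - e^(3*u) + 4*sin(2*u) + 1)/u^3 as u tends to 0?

Substitution gives 0/0; apply L'Hôpital's rule 3 times.
After differentiating numerator and denominator 3 times the quotient is (-27*e^(3*u) - 32*cos(2*u))/(6); at u = 0 this is -59/6.

-59/6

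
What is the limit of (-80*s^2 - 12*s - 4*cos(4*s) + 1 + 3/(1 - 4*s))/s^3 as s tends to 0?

192

Substitution gives 0/0; apply L'Hôpital's rule 3 times.
After differentiating numerator and denominator 3 times the quotient is (-256*sin(4*s) + 1152/(4*s - 1)^4)/(6); at s = 0 this is 192.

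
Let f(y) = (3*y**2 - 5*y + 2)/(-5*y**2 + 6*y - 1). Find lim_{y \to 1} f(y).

At y = 1 both the top and bottom vanish — a removable singularity. Factoring out (y - 1) from each leaves (3*y - 2)/(1 - 5*y), which at y = 1 equals -1/4.

-1/4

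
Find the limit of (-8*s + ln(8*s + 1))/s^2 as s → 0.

Direct substitution gives 0/0.
Apply L'Hôpital: lim (-8 + 8/(8*s + 1))/(2*s), still 0/0.
After 2 applications of L'Hôpital's rule the quotient is (-64/(8*s + 1)^2)/(2); substituting s = 0 gives -32.

-32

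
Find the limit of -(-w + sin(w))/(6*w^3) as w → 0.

Direct substitution gives 0/0.
Apply L'Hôpital: lim (cos(w) - 1)/(-18*w^2), still 0/0.
Apply L'Hôpital: lim (-sin(w))/(-36*w), still 0/0.
After 3 applications of L'Hôpital's rule the quotient is (-cos(w))/(-36); substituting w = 0 gives 1/36.

1/36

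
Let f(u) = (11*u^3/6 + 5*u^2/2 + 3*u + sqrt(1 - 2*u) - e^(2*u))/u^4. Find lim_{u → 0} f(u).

-31/24

Substitution gives 0/0; apply L'Hôpital's rule 4 times.
After differentiating numerator and denominator 4 times the quotient is (-16*e^(2*u) - 15/(1 - 2*u)^(7/2))/(24); at u = 0 this is -31/24.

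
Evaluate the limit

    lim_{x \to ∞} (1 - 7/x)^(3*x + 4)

Let L be the limit and take ln: ln L = lim (3x + 4)·ln(1 - 7/x) = lim (3x + 4)·(-7/x + O(1/x²)) = -21.
Hence L = e^(-21).

e^(-21)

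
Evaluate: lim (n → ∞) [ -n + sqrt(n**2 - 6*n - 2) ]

An ∞ − ∞ form. Rationalising with the conjugate, the difference becomes (-6n - 2) / (√(n^2 - 6*n - 2) + n).
For large n the denominator behaves like 2·n, so the quotient tends to -6/2 = -3.

-3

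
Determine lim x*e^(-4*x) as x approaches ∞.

0

Write as x^1/e^{4x}, an ∞/∞ form.
Exponential growth dominates any polynomial, so repeated L'Hôpital (or the standard result) gives 0.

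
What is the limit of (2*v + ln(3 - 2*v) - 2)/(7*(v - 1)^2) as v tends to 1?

-2/7

Direct substitution gives 0/0.
Apply L'Hôpital: lim (2 - 2/(3 - 2*v))/(14*v - 14), still 0/0.
After 2 applications of L'Hôpital's rule the quotient is (-4/(3 - 2*v)^2)/(14); substituting v = 1 gives -2/7.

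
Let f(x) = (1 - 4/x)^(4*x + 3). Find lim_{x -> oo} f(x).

e^(-16)

Write it as [(1 - 4/x)^x]^(4) · (1 - 4/x)^(3). The bracketed term tends to e^(-4) and the second factor to 1, so the limit is e^(-16).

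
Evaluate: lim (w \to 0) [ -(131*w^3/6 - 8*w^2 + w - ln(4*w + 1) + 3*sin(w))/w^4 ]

Substitution gives 0/0; apply L'Hôpital's rule 4 times.
After differentiating numerator and denominator 4 times the quotient is (3*sin(w) + 1536/(4*w + 1)^4)/(-24); at w = 0 this is -64.

-64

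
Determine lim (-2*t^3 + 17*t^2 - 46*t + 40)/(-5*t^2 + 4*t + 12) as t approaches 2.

At t = 2 both the top and bottom vanish — a removable singularity. Factoring out (t - 2) from each leaves (-2*t^2 + 13*t - 20)/(-5*t - 6), which at t = 2 equals 1/8.

1/8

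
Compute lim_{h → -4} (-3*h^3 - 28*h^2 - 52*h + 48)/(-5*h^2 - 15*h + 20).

Since h = -4 makes numerator and denominator zero, (h + 4) divides both.
Cancelling it gives (-3*h^2 - 16*h + 12)/(5 - 5*h); now plug in h = -4 to get 28/25.

28/25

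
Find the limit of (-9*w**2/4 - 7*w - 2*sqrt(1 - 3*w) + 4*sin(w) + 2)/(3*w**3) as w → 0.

65/72

Substitution gives 0/0 (the numerator vanishes to order 3).
Expand each term to order w^3: the coefficient of w^3 in -2·√(1 - 3w) is 27/8 and in 4·sin(w) is -2/3.
Lower-order terms cancel with the polynomial part, so the numerator is (65/24)·w^3 + o(w^3), and the limit is (65/24)/(3) = 65/72.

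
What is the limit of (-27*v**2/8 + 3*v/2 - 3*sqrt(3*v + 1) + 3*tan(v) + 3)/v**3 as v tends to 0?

Substitution gives 0/0 (the numerator vanishes to order 3).
Expand each term to order v^3: the coefficient of v^3 in 3·tan(v) is 1 and in -3·√(1 + 3v) is -81/16.
Lower-order terms cancel with the polynomial part, so the numerator is (-65/16)·v^3 + o(v^3), and the limit is (-65/16)/(1) = -65/16.

-65/16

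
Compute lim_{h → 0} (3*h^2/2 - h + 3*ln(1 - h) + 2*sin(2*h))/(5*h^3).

-11/15

Substitution gives 0/0 (the numerator vanishes to order 3).
Expand each term to order h^3: the coefficient of h^3 in 3·ln(1 - h) is -1 and in 2·sin(2h) is -8/3.
Lower-order terms cancel with the polynomial part, so the numerator is (-11/3)·h^3 + o(h^3), and the limit is (-11/3)/(5) = -11/15.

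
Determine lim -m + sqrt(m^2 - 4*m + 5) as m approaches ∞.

-2

An ∞ − ∞ form. Rationalising with the conjugate, the difference becomes (-4m + 5) / (√(m^2 - 4*m + 5) + m).
For large m the denominator behaves like 2·m, so the quotient tends to -4/2 = -2.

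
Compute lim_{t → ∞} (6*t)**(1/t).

1

Base → ∞ and exponent → 0: an ∞^0 form.
Take logs: (1/t)·ln(6·t^1) = (ln 6 + 1·ln t)/t → 0.
So the limit is e^0 = 1.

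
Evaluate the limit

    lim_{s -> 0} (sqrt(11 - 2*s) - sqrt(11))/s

-√(11)/11

A 0/0 form; rationalise with √(11 - 2s) + √11. This collapses the numerator to -2s, leaving -2/(√(11 - 2s) + √11) → -2/(2√11) = -√(11)/11.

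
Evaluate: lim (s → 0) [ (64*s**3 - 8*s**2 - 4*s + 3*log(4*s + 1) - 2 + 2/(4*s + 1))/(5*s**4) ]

64

Substitution gives 0/0 (the numerator vanishes to order 4).
Expand each term to order s^4: the coefficient of s^4 in 2·1/(1 + 4s) is 512 and in 3·ln(1 + 4s) is -192.
Lower-order terms cancel with the polynomial part, so the numerator is (320)·s^4 + o(s^4), and the limit is (320)/(5) = 64.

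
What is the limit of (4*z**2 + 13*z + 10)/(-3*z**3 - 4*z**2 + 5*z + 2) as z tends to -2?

Direct substitution gives 0/0, so factor. Both numerator and denominator have (z + 2) as a factor.
After cancelling, the expression reduces to (4*z + 5)/(-3*z^2 + 2*z + 1).
Substituting z = -2 gives 1/5.

1/5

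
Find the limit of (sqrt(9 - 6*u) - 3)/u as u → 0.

-1

Substitution gives 0/0. Multiply numerator and denominator by the conjugate √(9 - 6u) + √9.
The numerator becomes (9 - 6u) − 9 = -6u, so the expression simplifies to -6/(√(9 - 6u) + √9).
Letting u → 0 gives -6/(2√9) = -1.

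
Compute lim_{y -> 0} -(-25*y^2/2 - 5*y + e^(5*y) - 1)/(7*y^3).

-125/42

Direct substitution gives 0/0.
Apply L'Hôpital: lim (-25*y + 5*e^(5*y) - 5)/(-21*y^2), still 0/0.
Apply L'Hôpital: lim (25*e^(5*y) - 25)/(-42*y), still 0/0.
After 3 applications of L'Hôpital's rule the quotient is (125*e^(5*y))/(-42); substituting y = 0 gives -125/42.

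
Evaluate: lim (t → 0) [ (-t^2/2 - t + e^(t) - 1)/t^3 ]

Direct substitution gives 0/0.
Apply L'Hôpital: lim (-t + e^(t) - 1)/(3*t^2), still 0/0.
Apply L'Hôpital: lim (e^(t) - 1)/(6*t), still 0/0.
After 3 applications of L'Hôpital's rule the quotient is (e^(t))/(6); substituting t = 0 gives 1/6.

1/6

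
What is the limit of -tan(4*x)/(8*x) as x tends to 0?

-1/2

Substitution gives 0/0.
Since tan(u)/u → 1 as u → 0, tan(4x)/(4x) → 1 and the limit is 4/(-8) = -1/2.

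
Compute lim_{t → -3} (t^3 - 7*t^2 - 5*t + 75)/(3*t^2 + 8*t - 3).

-32/5

Since t = -3 makes numerator and denominator zero, (t + 3) divides both.
Cancelling it gives (t^2 - 10*t + 25)/(3*t - 1); now plug in t = -3 to get -32/5.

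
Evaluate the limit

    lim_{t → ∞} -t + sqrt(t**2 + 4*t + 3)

This has the form ∞ − ∞. Multiply and divide by the conjugate √(t^2 + 4*t + 3) + t.
That gives (4t + 3) / (√(t^2 + 4*t + 3) + t).
Divide numerator and denominator by t: the limit is 4/(2·1) = 2.

2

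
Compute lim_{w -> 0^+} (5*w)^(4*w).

1

Base → 0⁺ and exponent → 0⁺: a 0^0 form.
Take logs: 4w·ln(5w). This is 0·(−∞); rewriting as ln(5w)/(1/(4w)) and applying L'Hôpital gives 0.
Hence the limit is e^0 = 1.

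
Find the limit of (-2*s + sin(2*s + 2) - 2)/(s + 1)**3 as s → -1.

-4/3

Direct substitution gives 0/0.
Apply L'Hôpital: lim (2*cos(2*s + 2) - 2)/(3*(s + 1)^2), still 0/0.
Apply L'Hôpital: lim (-4*sin(2*s + 2))/(6*s + 6), still 0/0.
After 3 applications of L'Hôpital's rule the quotient is (-8*cos(2*s + 2))/(6); substituting s = -1 gives -4/3.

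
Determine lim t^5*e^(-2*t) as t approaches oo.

Write as t^5/e^{2t}, an ∞/∞ form.
Exponential growth dominates any polynomial, so repeated L'Hôpital (or the standard result) gives 0.

0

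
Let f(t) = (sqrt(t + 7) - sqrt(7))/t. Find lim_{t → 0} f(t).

√(7)/14

A 0/0 form; rationalise with √(7 + t) + √7. This collapses the numerator to t, leaving 1/(√(7 + t) + √7) → 1/(2√7) = √(7)/14.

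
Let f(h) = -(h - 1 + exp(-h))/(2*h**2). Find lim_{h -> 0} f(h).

-1/4

Direct substitution gives 0/0.
Apply L'Hôpital: lim (1 - e^(-h))/(-4*h), still 0/0.
After 2 applications of L'Hôpital's rule the quotient is (e^(-h))/(-4); substituting h = 0 gives -1/4.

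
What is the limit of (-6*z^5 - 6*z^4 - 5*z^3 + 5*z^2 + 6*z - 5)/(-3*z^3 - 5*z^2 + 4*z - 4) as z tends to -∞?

∞

The numerator has higher degree (5 > 3); the quotient behaves like (-6/(-3))·z^2 for large |z|.
As z → −∞ this diverges to ∞.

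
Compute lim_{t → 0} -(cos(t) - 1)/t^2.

Direct substitution gives 0/0.
Apply L'Hôpital: lim (-sin(t))/(-2*t), still 0/0.
After 2 applications of L'Hôpital's rule the quotient is (-cos(t))/(-2); substituting t = 0 gives 1/2.

1/2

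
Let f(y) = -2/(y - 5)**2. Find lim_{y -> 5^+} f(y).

-∞

As y → 5⁺, (y - 5) → 0⁺, so (y - 5)^2 → 0⁺ and -2/(y - 5)^2 → -∞.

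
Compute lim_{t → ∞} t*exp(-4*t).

Write as t^1/e^{4t}, an ∞/∞ form.
Exponential growth dominates any polynomial, so repeated L'Hôpital (or the standard result) gives 0.

0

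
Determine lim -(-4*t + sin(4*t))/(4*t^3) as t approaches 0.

8/3

Direct substitution gives 0/0.
Apply L'Hôpital: lim (4*cos(4*t) - 4)/(-12*t^2), still 0/0.
Apply L'Hôpital: lim (-16*sin(4*t))/(-24*t), still 0/0.
After 3 applications of L'Hôpital's rule the quotient is (-64*cos(4*t))/(-24); substituting t = 0 gives 8/3.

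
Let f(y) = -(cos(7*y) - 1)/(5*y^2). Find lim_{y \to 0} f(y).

Direct substitution gives 0/0.
Apply L'Hôpital: lim (-7*sin(7*y))/(-10*y), still 0/0.
After 2 applications of L'Hôpital's rule the quotient is (-49*cos(7*y))/(-10); substituting y = 0 gives 49/10.

49/10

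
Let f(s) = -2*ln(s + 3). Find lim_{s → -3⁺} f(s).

∞

As s → -3⁺, s + 3 → 0⁺ and ln(s + 3) → −∞.
Multiplying by -2 gives ∞.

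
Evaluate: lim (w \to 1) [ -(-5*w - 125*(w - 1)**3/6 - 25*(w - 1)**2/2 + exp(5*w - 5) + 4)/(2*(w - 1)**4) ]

-625/48

Direct substitution gives 0/0.
Apply L'Hôpital: lim (-25*w - 125*(w - 1)^2/2 + 5*e^(5*w - 5) + 20)/(-8*(w - 1)^3), still 0/0.
Apply L'Hôpital: lim (-125*w + 25*e^(5*w - 5) + 100)/(-24*(w - 1)^2), still 0/0.
Apply L'Hôpital: lim (125*e^(5*w - 5) - 125)/(48 - 48*w), still 0/0.
After 4 applications of L'Hôpital's rule the quotient is (625*e^(5*w - 5))/(-48); substituting w = 1 gives -625/48.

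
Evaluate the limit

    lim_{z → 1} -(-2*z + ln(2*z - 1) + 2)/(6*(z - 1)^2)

Direct substitution gives 0/0.
Apply L'Hôpital: lim (-2 + 2/(2*z - 1))/(12 - 12*z), still 0/0.
After 2 applications of L'Hôpital's rule the quotient is (-4/(2*z - 1)^2)/(-12); substituting z = 1 gives 1/3.

1/3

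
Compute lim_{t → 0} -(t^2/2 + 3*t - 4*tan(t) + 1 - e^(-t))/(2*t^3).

Substitution gives 0/0 (the numerator vanishes to order 3).
Expand each term to order t^3: the coefficient of t^3 in -4·tan(t) is -4/3 and in −e^(-t) is 1/6.
Lower-order terms cancel with the polynomial part, so the numerator is (-7/6)·t^3 + o(t^3), and the limit is (-7/6)/(-2) = 7/12.

7/12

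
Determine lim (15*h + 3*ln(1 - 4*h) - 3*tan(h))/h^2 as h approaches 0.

Substitution gives 0/0; apply L'Hôpital's rule 2 times.
After differentiating numerator and denominator 2 times the quotient is (-6*tan(h)/cos(h)^2 - 48/(4*h - 1)^2)/(2); at h = 0 this is -24.

-24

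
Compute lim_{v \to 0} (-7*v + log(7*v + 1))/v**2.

Direct substitution gives 0/0.
Apply L'Hôpital: lim (-7 + 7/(7*v + 1))/(2*v), still 0/0.
After 2 applications of L'Hôpital's rule the quotient is (-49/(7*v + 1)^2)/(2); substituting v = 0 gives -49/2.

-49/2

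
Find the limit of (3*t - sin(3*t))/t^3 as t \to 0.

Direct substitution gives 0/0.
Apply L'Hôpital: lim (3 - 3*cos(3*t))/(3*t^2), still 0/0.
Apply L'Hôpital: lim (9*sin(3*t))/(6*t), still 0/0.
After 3 applications of L'Hôpital's rule the quotient is (27*cos(3*t))/(6); substituting t = 0 gives 9/2.

9/2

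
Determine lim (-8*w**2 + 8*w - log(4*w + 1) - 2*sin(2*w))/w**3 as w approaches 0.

Substitution gives 0/0; apply L'Hôpital's rule 3 times.
After differentiating numerator and denominator 3 times the quotient is (16*cos(2*w) - 128/(4*w + 1)^3)/(6); at w = 0 this is -56/3.

-56/3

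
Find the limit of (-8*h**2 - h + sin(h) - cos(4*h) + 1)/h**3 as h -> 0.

-1/6

Substitution gives 0/0 (the numerator vanishes to order 3).
Expand each term to order h^3: the coefficient of h^3 in sin(h) is -1/6 and in −cos(4h) is 0.
Lower-order terms cancel with the polynomial part, so the numerator is (-1/6)·h^3 + o(h^3), and the limit is (-1/6)/(1) = -1/6.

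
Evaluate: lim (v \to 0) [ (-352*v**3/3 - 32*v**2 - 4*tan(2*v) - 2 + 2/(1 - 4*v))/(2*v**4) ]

256

Substitution gives 0/0 (the numerator vanishes to order 4).
Expand each term to order v^4: the coefficient of v^4 in -4·tan(2v) is 0 and in 2·1/(1 - 4v) is 512.
Lower-order terms cancel with the polynomial part, so the numerator is (512)·v^4 + o(v^4), and the limit is (512)/(2) = 256.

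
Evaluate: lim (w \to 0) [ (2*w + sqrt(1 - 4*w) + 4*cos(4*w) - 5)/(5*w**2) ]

-34/5

Substitution gives 0/0 (the numerator vanishes to order 2).
Expand each term to order w^2: the coefficient of w^2 in √(1 - 4w) is -2 and in 4·cos(4w) is -32.
Lower-order terms cancel with the polynomial part, so the numerator is (-34)·w^2 + o(w^2), and the limit is (-34)/(5) = -34/5.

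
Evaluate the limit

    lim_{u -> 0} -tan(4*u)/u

Substitution gives 0/0.
Since tan(θ)/θ → 1 as θ → 0, tan(4u)/(4u) → 1 and the limit is 4/(-1) = -4.

-4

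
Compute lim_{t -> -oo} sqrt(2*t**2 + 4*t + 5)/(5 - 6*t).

For large |t|, √(2*t^2 + 4*t + 5) ≈ √2·|t| and the denominator ≈ -6t.
Since t → −∞, |t| = −t, giving −√2/(-6) = √(2)/6.

√(2)/6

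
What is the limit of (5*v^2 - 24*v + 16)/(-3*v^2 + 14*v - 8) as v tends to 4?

Direct substitution gives 0/0, so factor. Both numerator and denominator have (v - 4) as a factor.
After cancelling, the expression reduces to (5*v - 4)/(2 - 3*v).
Substituting v = 4 gives -8/5.

-8/5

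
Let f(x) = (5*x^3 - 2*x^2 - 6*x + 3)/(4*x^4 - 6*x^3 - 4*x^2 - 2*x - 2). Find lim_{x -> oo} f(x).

0

The denominator has degree 4 and the numerator degree 3. Dividing numerator and denominator by x^4 sends every term to 0 except the leading denominator term, so the limit is 0.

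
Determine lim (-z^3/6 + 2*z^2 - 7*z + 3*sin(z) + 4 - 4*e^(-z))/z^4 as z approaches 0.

-1/6

Substitution gives 0/0; apply L'Hôpital's rule 4 times.
After differentiating numerator and denominator 4 times the quotient is (3*sin(z) - 4*e^(-z))/(24); at z = 0 this is -1/6.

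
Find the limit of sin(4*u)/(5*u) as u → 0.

Substitution gives 0/0.
Write it as (4/5)·sin(4u)/(4u); since sin(θ)/θ → 1, the limit is 4/5.

4/5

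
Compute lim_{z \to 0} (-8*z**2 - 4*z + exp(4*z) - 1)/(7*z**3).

Direct substitution gives 0/0.
Apply L'Hôpital: lim (-16*z + 4*e^(4*z) - 4)/(21*z^2), still 0/0.
Apply L'Hôpital: lim (16*e^(4*z) - 16)/(42*z), still 0/0.
After 3 applications of L'Hôpital's rule the quotient is (64*e^(4*z))/(42); substituting z = 0 gives 32/21.

32/21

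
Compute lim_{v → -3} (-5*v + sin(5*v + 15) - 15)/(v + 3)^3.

Direct substitution gives 0/0.
Apply L'Hôpital: lim (5*cos(5*v + 15) - 5)/(3*(v + 3)^2), still 0/0.
Apply L'Hôpital: lim (-25*sin(5*v + 15))/(6*v + 18), still 0/0.
After 3 applications of L'Hôpital's rule the quotient is (-125*cos(5*v + 15))/(6); substituting v = -3 gives -125/6.

-125/6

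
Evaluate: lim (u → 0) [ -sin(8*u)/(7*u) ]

Substitution gives 0/0.
Write it as (8/(-7))·sin(8u)/(8u); since sin(θ)/θ → 1, the limit is -8/7.

-8/7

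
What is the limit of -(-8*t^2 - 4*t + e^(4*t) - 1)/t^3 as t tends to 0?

Direct substitution gives 0/0.
Apply L'Hôpital: lim (-16*t + 4*e^(4*t) - 4)/(-3*t^2), still 0/0.
Apply L'Hôpital: lim (16*e^(4*t) - 16)/(-6*t), still 0/0.
After 3 applications of L'Hôpital's rule the quotient is (64*e^(4*t))/(-6); substituting t = 0 gives -32/3.

-32/3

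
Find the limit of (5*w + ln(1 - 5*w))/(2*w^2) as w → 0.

Direct substitution gives 0/0.
Apply L'Hôpital: lim (5 - 5/(1 - 5*w))/(4*w), still 0/0.
After 2 applications of L'Hôpital's rule the quotient is (-25/(1 - 5*w)^2)/(4); substituting w = 0 gives -25/4.

-25/4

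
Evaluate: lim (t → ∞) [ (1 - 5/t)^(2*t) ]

e^(-10)

Let L be the limit and take ln: ln L = lim (2t)·ln(1 - 5/t) = lim (2t)·(-5/t + O(1/t²)) = -10.
Hence L = e^(-10).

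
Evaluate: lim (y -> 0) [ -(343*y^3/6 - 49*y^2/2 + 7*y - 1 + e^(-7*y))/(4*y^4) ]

Direct substitution gives 0/0.
Apply L'Hôpital: lim (343*y^2/2 - 49*y + 7 - 7*e^(-7*y))/(-16*y^3), still 0/0.
Apply L'Hôpital: lim (343*y - 49 + 49*e^(-7*y))/(-48*y^2), still 0/0.
Apply L'Hôpital: lim (343 - 343*e^(-7*y))/(-96*y), still 0/0.
After 4 applications of L'Hôpital's rule the quotient is (2401*e^(-7*y))/(-96); substituting y = 0 gives -2401/96.

-2401/96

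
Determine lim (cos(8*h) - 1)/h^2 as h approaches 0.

-32

Direct substitution gives 0/0.
Apply L'Hôpital: lim (-8*sin(8*h))/(2*h), still 0/0.
After 2 applications of L'Hôpital's rule the quotient is (-64*cos(8*h))/(2); substituting h = 0 gives -32.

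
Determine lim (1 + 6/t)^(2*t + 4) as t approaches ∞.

Let L be the limit and take ln: ln L = lim (2t + 4)·ln(1 + 6/t) = lim (2t + 4)·(6/t + O(1/t²)) = 12.
Hence L = e^(12).

e^(12)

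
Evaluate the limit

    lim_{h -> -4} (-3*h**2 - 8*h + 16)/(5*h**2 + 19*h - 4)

-16/21

Direct substitution gives 0/0, so factor. Both numerator and denominator have (h + 4) as a factor.
After cancelling, the expression reduces to (4 - 3*h)/(5*h - 1).
Substituting h = -4 gives -16/21.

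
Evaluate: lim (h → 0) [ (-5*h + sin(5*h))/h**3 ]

Direct substitution gives 0/0.
Apply L'Hôpital: lim (5*cos(5*h) - 5)/(3*h^2), still 0/0.
Apply L'Hôpital: lim (-25*sin(5*h))/(6*h), still 0/0.
After 3 applications of L'Hôpital's rule the quotient is (-125*cos(5*h))/(6); substituting h = 0 gives -125/6.

-125/6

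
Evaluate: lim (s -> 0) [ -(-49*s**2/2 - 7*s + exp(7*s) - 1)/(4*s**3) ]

Direct substitution gives 0/0.
Apply L'Hôpital: lim (-49*s + 7*e^(7*s) - 7)/(-12*s^2), still 0/0.
Apply L'Hôpital: lim (49*e^(7*s) - 49)/(-24*s), still 0/0.
After 3 applications of L'Hôpital's rule the quotient is (343*e^(7*s))/(-24); substituting s = 0 gives -343/24.

-343/24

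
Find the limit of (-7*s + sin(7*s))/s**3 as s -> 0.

Direct substitution gives 0/0.
Apply L'Hôpital: lim (7*cos(7*s) - 7)/(3*s^2), still 0/0.
Apply L'Hôpital: lim (-49*sin(7*s))/(6*s), still 0/0.
After 3 applications of L'Hôpital's rule the quotient is (-343*cos(7*s))/(6); substituting s = 0 gives -343/6.

-343/6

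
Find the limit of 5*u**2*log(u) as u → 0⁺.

0

This is a 0·(−∞) form. Rewrite as 5·ln(u) / u^(−2) and apply L'Hôpital:
the derivative quotient is 5·(1/u) / (−2·u^(−3)) = (-5/2)·u^2 → 0.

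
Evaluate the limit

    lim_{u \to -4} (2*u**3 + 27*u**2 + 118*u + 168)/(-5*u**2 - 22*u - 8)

Since u = -4 makes numerator and denominator zero, (u + 4) divides both.
Cancelling it gives (2*u^2 + 19*u + 42)/(-5*u - 2); now plug in u = -4 to get -1/9.

-1/9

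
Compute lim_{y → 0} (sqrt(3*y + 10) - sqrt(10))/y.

3*√(10)/20

A 0/0 form; rationalise with √(10 + 3y) + √10. This collapses the numerator to 3y, leaving 3/(√(10 + 3y) + √10) → 3/(2√10) = 3*√(10)/20.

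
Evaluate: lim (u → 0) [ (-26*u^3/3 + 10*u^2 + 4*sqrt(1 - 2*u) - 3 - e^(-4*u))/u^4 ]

-79/6

Substitution gives 0/0 (the numerator vanishes to order 4).
Expand each term to order u^4: the coefficient of u^4 in −e^(-4u) is -32/3 and in 4·√(1 - 2u) is -5/2.
Lower-order terms cancel with the polynomial part, so the numerator is (-79/6)·u^4 + o(u^4), and the limit is (-79/6)/(1) = -79/6.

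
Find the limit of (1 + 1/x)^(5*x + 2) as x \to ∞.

e^(5)

Write it as [(1 + 1/x)^x]^(5) · (1 + 1/x)^(2). The bracketed term tends to e^(1) and the second factor to 1, so the limit is e^(5).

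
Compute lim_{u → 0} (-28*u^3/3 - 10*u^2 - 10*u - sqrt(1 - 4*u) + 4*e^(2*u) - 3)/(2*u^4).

Substitution gives 0/0; apply L'Hôpital's rule 4 times.
After differentiating numerator and denominator 4 times the quotient is (64*e^(2*u) + 240/(1 - 4*u)^(7/2))/(48); at u = 0 this is 19/3.

19/3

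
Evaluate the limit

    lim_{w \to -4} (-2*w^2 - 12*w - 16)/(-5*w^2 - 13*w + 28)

Direct substitution gives 0/0, so factor. Both numerator and denominator have (w + 4) as a factor.
After cancelling, the expression reduces to (-2*w - 4)/(7 - 5*w).
Substituting w = -4 gives 4/27.

4/27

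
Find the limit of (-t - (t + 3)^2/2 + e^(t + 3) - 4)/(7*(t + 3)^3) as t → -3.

1/42

Direct substitution gives 0/0.
Apply L'Hôpital: lim (-t + e^(t + 3) - 4)/(21*(t + 3)^2), still 0/0.
Apply L'Hôpital: lim (e^(t + 3) - 1)/(42*t + 126), still 0/0.
After 3 applications of L'Hôpital's rule the quotient is (e^(t + 3))/(42); substituting t = -3 gives 1/42.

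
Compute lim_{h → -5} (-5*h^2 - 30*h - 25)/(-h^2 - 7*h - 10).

20/3

Since h = -5 makes numerator and denominator zero, (h + 5) divides both.
Cancelling it gives (-5*h - 5)/(-h - 2); now plug in h = -5 to get 20/3.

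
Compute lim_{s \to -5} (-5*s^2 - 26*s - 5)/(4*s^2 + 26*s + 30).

-12/7

At s = -5 both the top and bottom vanish — a removable singularity. Factoring out (s + 5) from each leaves (-5*s - 1)/(4*s + 6), which at s = -5 equals -12/7.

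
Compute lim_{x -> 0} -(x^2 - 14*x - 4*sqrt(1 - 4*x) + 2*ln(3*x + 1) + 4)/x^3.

-34

Substitution gives 0/0; apply L'Hôpital's rule 3 times.
After differentiating numerator and denominator 3 times the quotient is (108/(3*x + 1)^3 + 96/(1 - 4*x)^(5/2))/(-6); at x = 0 this is -34.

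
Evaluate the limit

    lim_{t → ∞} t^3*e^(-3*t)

Write as t^3/e^{3t}, an ∞/∞ form.
Exponential growth dominates any polynomial, so repeated L'Hôpital (or the standard result) gives 0.

0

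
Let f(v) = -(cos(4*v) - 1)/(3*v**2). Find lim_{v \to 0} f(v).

Direct substitution gives 0/0.
Apply L'Hôpital: lim (-4*sin(4*v))/(-6*v), still 0/0.
After 2 applications of L'Hôpital's rule the quotient is (-16*cos(4*v))/(-6); substituting v = 0 gives 8/3.

8/3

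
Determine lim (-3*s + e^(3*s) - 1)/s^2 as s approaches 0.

9/2

Direct substitution gives 0/0.
Apply L'Hôpital: lim (3*e^(3*s) - 3)/(2*s), still 0/0.
After 2 applications of L'Hôpital's rule the quotient is (9*e^(3*s))/(2); substituting s = 0 gives 9/2.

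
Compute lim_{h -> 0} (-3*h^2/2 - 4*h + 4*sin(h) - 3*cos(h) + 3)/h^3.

Substitution gives 0/0 (the numerator vanishes to order 3).
Expand each term to order h^3: the coefficient of h^3 in -3·cos(h) is 0 and in 4·sin(h) is -2/3.
Lower-order terms cancel with the polynomial part, so the numerator is (-2/3)·h^3 + o(h^3), and the limit is (-2/3)/(1) = -2/3.

-2/3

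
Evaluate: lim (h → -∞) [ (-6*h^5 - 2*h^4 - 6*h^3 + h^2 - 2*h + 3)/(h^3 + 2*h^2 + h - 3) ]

-∞

The numerator has higher degree (5 > 3); the quotient behaves like (-6/(1))·h^2 for large |h|.
As h → −∞ this diverges to -∞.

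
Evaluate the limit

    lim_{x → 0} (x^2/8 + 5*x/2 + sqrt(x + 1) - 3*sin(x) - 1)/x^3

9/16

Substitution gives 0/0 (the numerator vanishes to order 3).
Expand each term to order x^3: the coefficient of x^3 in -3·sin(x) is 1/2 and in √(1 + x) is 1/16.
Lower-order terms cancel with the polynomial part, so the numerator is (9/16)·x^3 + o(x^3), and the limit is (9/16)/(1) = 9/16.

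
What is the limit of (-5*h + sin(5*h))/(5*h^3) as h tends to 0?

-25/6

Direct substitution gives 0/0.
Apply L'Hôpital: lim (5*cos(5*h) - 5)/(15*h^2), still 0/0.
Apply L'Hôpital: lim (-25*sin(5*h))/(30*h), still 0/0.
After 3 applications of L'Hôpital's rule the quotient is (-125*cos(5*h))/(30); substituting h = 0 gives -25/6.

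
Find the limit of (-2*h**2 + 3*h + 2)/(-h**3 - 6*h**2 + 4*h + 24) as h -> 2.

5/32

Direct substitution gives 0/0, so factor. Both numerator and denominator have (h - 2) as a factor.
After cancelling, the expression reduces to (-2*h - 1)/(-h^2 - 8*h - 12).
Substituting h = 2 gives 5/32.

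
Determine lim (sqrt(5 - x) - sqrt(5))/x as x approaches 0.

Substitution gives 0/0. Multiply numerator and denominator by the conjugate √(5 - x) + √5.
The numerator becomes (5 - x) − 5 = -x, so the expression simplifies to -1/(√(5 - x) + √5).
Letting x → 0 gives -1/(2√5) = -√(5)/10.

-√(5)/10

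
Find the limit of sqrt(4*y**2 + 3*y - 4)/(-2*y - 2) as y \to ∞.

For large |y|, √(4*y^2 + 3*y - 4) ≈ √4·|y| and the denominator ≈ -2y.
Since y → +∞, |y| = y, giving √4/(-2) = -1.

-1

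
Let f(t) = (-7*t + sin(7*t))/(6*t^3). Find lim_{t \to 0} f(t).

-343/36

Direct substitution gives 0/0.
Apply L'Hôpital: lim (7*cos(7*t) - 7)/(18*t^2), still 0/0.
Apply L'Hôpital: lim (-49*sin(7*t))/(36*t), still 0/0.
After 3 applications of L'Hôpital's rule the quotient is (-343*cos(7*t))/(36); substituting t = 0 gives -343/36.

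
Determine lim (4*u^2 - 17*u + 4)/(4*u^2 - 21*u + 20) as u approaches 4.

Direct substitution gives 0/0, so factor. Both numerator and denominator have (u - 4) as a factor.
After cancelling, the expression reduces to (4*u - 1)/(4*u - 5).
Substituting u = 4 gives 15/11.

15/11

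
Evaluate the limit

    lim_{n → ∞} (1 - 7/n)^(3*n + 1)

Write it as [(1 - 7/n)^n]^(3) · (1 - 7/n)^(1). The bracketed term tends to e^(-7) and the second factor to 1, so the limit is e^(-21).

e^(-21)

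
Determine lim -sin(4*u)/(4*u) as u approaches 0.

Substitution gives 0/0.
Write it as (4/(-4))·sin(4u)/(4u); since sin(θ)/θ → 1, the limit is -1.

-1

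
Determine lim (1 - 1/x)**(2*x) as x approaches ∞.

Write it as [(1 - 1/x)^x]^(2) · (1 - 1/x)^(0). The bracketed term tends to e^(-1) and the second factor to 1, so the limit is e^(-2).

e^(-2)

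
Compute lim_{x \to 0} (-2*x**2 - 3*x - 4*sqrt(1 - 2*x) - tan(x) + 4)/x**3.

Substitution gives 0/0; apply L'Hôpital's rule 3 times.
After differentiating numerator and denominator 3 times the quotient is (4/cos(x)^2 - 6/cos(x)^4 + 12/(1 - 2*x)^(5/2))/(6); at x = 0 this is 5/3.

5/3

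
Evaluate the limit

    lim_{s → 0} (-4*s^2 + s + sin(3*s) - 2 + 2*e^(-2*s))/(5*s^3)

-43/30

Substitution gives 0/0 (the numerator vanishes to order 3).
Expand each term to order s^3: the coefficient of s^3 in 2·e^(-2s) is -8/3 and in sin(3s) is -9/2.
Lower-order terms cancel with the polynomial part, so the numerator is (-43/6)·s^3 + o(s^3), and the limit is (-43/6)/(5) = -43/30.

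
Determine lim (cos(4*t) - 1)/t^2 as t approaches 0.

-8

Direct substitution gives 0/0.
Apply L'Hôpital: lim (-4*sin(4*t))/(2*t), still 0/0.
After 2 applications of L'Hôpital's rule the quotient is (-16*cos(4*t))/(2); substituting t = 0 gives -8.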